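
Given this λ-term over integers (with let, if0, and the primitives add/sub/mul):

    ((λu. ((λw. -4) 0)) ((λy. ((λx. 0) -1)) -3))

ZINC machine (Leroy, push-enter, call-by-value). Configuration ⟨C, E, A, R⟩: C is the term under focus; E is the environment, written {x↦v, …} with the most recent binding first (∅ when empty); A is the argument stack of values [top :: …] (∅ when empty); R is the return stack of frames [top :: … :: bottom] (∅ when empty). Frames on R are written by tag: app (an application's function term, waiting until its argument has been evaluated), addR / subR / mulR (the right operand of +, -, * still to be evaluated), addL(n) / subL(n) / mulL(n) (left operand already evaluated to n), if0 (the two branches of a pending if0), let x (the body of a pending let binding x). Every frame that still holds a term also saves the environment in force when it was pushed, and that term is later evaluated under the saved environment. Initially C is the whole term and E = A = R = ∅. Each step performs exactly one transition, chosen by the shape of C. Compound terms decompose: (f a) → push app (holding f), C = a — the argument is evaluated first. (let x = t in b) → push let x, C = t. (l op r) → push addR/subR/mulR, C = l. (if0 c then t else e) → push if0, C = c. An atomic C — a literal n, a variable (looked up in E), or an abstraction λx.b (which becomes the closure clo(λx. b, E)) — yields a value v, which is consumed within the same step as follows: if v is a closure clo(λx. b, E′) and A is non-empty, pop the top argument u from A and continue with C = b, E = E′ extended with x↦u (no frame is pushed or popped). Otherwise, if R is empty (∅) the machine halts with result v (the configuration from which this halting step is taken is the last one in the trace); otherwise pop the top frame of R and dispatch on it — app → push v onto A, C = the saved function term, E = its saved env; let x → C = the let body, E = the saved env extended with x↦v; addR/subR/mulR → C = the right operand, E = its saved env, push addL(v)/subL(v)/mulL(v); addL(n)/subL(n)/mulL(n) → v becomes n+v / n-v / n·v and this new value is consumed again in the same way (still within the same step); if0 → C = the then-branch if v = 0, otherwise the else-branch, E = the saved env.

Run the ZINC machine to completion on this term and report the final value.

Answer: -4

Execution trace:
0. [C=((λu. ((λw. -4) 0)) ((λy. ((λx. 0) -1)) -3)) | E=∅ | A=∅ | R=∅]
1. [C=((λy. ((λx. 0) -1)) -3) | E=∅ | A=∅ | R=[app]]
2. [C=-3 | E=∅ | A=∅ | R=[app :: app]]
3. [C=(λy. ((λx. 0) -1)) | E=∅ | A=[-3] | R=[app]]
4. [C=((λx. 0) -1) | E={y↦-3} | A=∅ | R=[app]]
5. [C=-1 | E={y↦-3} | A=∅ | R=[app :: app]]
6. [C=(λx. 0) | E={y↦-3} | A=[-1] | R=[app]]
7. [C=0 | E={x↦-1, y↦-3} | A=∅ | R=[app]]
8. [C=(λu. ((λw. -4) 0)) | E=∅ | A=[0] | R=∅]
9. [C=((λw. -4) 0) | E={u↦0} | A=∅ | R=∅]
10. [C=0 | E={u↦0} | A=∅ | R=[app]]
11. [C=(λw. -4) | E={u↦0} | A=[0] | R=∅]
12. [C=-4 | E={w↦0, u↦0} | A=∅ | R=∅]
→ final value -4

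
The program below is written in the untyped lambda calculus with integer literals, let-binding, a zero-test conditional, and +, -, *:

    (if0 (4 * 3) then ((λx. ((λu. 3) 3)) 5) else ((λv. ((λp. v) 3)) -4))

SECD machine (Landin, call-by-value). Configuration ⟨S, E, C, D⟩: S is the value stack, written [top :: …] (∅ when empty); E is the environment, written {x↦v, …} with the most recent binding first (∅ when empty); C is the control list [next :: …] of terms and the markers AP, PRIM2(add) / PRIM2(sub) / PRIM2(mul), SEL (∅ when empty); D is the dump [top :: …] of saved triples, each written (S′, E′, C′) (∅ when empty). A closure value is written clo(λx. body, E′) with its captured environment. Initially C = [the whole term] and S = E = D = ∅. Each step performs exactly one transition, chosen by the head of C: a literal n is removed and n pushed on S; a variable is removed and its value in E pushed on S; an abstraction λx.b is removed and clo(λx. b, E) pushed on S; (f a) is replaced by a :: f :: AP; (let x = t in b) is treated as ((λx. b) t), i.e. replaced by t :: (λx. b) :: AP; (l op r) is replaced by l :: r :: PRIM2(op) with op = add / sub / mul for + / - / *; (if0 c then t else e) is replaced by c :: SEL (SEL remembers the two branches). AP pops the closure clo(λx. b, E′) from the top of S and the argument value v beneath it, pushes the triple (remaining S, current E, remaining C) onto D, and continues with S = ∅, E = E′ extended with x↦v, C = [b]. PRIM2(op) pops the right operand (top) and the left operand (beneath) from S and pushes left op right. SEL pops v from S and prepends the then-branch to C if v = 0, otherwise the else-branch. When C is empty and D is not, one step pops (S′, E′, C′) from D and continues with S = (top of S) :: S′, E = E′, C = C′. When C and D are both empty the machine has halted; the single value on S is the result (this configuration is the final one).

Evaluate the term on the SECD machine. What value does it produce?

[0] ⟨S=∅; E=∅; C=[(if0 (4 * 3) then ((λx. ((λu. 3) 3)) 5) else ((λv. ((λp. v) 3)) -4))]; D=∅⟩
[1] ⟨S=∅; E=∅; C=[(4 * 3) :: SEL]; D=∅⟩
[2] ⟨S=∅; E=∅; C=[4 :: 3 :: PRIM2(mul) :: SEL]; D=∅⟩
[3] ⟨S=[4]; E=∅; C=[3 :: PRIM2(mul) :: SEL]; D=∅⟩
[4] ⟨S=[3 :: 4]; E=∅; C=[PRIM2(mul) :: SEL]; D=∅⟩
[5] ⟨S=[12]; E=∅; C=[SEL]; D=∅⟩
[6] ⟨S=∅; E=∅; C=[((λv. ((λp. v) 3)) -4)]; D=∅⟩
[7] ⟨S=∅; E=∅; C=[-4 :: (λv. ((λp. v) 3)) :: AP]; D=∅⟩
[8] ⟨S=[-4]; E=∅; C=[(λv. ((λp. v) 3)) :: AP]; D=∅⟩
[9] ⟨S=[clo(λv. ((λp. v) 3), ∅) :: -4]; E=∅; C=[AP]; D=∅⟩
[10] ⟨S=∅; E={v↦-4}; C=[((λp. v) 3)]; D=[(∅, ∅, ∅)]⟩
[11] ⟨S=∅; E={v↦-4}; C=[3 :: (λp. v) :: AP]; D=[(∅, ∅, ∅)]⟩
[12] ⟨S=[3]; E={v↦-4}; C=[(λp. v) :: AP]; D=[(∅, ∅, ∅)]⟩
[13] ⟨S=[clo(λp. v, {v↦-4}) :: 3]; E={v↦-4}; C=[AP]; D=[(∅, ∅, ∅)]⟩
[14] ⟨S=∅; E={p↦3, v↦-4}; C=[v]; D=[(∅, {v↦-4}, ∅) :: (∅, ∅, ∅)]⟩
[15] ⟨S=[-4]; E={p↦3, v↦-4}; C=∅; D=[(∅, {v↦-4}, ∅) :: (∅, ∅, ∅)]⟩
[16] ⟨S=[-4]; E={v↦-4}; C=∅; D=[(∅, ∅, ∅)]⟩
[17] ⟨S=[-4]; E=∅; C=∅; D=∅⟩
→ final value -4

Answer: -4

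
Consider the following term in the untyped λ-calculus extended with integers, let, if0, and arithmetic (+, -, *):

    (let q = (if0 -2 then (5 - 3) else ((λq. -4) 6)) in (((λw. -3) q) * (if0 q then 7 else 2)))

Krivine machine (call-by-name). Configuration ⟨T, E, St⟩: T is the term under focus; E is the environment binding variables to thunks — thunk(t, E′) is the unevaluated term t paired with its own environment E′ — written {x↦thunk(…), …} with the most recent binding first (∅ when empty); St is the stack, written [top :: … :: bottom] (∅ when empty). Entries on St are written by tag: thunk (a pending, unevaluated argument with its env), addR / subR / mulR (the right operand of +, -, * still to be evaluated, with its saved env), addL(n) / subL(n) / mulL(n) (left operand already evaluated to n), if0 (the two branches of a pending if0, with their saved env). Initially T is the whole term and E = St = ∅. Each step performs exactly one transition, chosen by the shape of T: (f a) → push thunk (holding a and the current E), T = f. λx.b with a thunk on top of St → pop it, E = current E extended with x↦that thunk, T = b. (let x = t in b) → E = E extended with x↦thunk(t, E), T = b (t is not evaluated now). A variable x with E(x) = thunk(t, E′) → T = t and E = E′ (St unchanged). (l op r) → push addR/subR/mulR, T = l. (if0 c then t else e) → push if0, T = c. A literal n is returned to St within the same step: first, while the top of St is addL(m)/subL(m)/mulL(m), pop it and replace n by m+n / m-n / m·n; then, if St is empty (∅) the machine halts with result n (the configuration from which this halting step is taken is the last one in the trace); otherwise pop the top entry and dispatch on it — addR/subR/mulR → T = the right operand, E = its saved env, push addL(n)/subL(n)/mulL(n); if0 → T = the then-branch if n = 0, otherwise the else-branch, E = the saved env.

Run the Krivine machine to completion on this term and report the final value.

Answer: -6

Execution trace:
t=0: [T=(let q = (if0 -2 then (5 - 3) else ((λq. -4) 6)) in (((λw. -3) q) * (if0 q then 7 else 2))) | E=∅ | St=∅]
t=1: [T=(((λw. -3) q) * (if0 q then 7 else 2)) | E={q↦thunk((if0 -2 then (5 - 3) else ((λq. -4) 6)), ∅)} | St=∅]
t=2: [T=((λw. -3) q) | E={q↦thunk((if0 -2 then (5 - 3) else ((λq. -4) 6)), ∅)} | St=[mulR]]
t=3: [T=(λw. -3) | E={q↦thunk((if0 -2 then (5 - 3) else ((λq. -4) 6)), ∅)} | St=[thunk :: mulR]]
t=4: [T=-3 | E={w↦thunk(q, {q↦thunk((if0 -2 then (5 - 3) else ((λq. -4) 6)), ∅)}), q↦thunk((if0 -2 then (5 - 3) else ((λq. -4) 6)), ∅)} | St=[mulR]]
t=5: [T=(if0 q then 7 else 2) | E={q↦thunk((if0 -2 then (5 - 3) else ((λq. -4) 6)), ∅)} | St=[mulL(-3)]]
t=6: [T=q | E={q↦thunk((if0 -2 then (5 - 3) else ((λq. -4) 6)), ∅)} | St=[if0 :: mulL(-3)]]
t=7: [T=(if0 -2 then (5 - 3) else ((λq. -4) 6)) | E=∅ | St=[if0 :: mulL(-3)]]
t=8: [T=-2 | E=∅ | St=[if0 :: if0 :: mulL(-3)]]
t=9: [T=((λq. -4) 6) | E=∅ | St=[if0 :: mulL(-3)]]
t=10: [T=(λq. -4) | E=∅ | St=[thunk :: if0 :: mulL(-3)]]
t=11: [T=-4 | E={q↦thunk(6, ∅)} | St=[if0 :: mulL(-3)]]
t=12: [T=2 | E={q↦thunk((if0 -2 then (5 - 3) else ((λq. -4) 6)), ∅)} | St=[mulL(-3)]]
→ final value -6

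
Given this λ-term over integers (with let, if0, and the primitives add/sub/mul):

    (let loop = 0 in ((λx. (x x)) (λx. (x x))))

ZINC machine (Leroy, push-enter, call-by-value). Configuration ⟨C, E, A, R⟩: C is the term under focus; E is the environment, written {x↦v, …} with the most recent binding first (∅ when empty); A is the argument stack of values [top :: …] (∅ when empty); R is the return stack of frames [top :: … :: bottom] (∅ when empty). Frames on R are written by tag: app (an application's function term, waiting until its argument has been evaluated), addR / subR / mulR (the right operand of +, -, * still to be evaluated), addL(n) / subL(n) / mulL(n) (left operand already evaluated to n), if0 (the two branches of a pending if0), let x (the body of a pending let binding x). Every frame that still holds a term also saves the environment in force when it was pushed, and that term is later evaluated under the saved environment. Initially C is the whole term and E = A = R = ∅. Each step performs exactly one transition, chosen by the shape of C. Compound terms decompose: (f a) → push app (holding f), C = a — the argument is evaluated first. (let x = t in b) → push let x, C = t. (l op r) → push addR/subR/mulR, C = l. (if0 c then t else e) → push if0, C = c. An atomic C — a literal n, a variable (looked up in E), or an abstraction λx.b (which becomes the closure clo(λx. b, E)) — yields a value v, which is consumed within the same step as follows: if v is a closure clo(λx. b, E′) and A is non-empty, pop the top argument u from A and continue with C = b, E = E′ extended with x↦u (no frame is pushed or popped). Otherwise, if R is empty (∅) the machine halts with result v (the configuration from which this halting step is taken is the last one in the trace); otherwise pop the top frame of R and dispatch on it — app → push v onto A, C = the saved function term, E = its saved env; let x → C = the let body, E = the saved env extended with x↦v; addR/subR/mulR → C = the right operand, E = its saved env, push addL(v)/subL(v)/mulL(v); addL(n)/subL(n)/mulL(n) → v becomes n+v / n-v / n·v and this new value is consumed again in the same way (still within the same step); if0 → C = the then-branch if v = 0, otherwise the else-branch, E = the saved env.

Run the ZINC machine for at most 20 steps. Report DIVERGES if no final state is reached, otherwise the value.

step 0: [C=(let loop = 0 in ((λx. (x x)) (λx. (x x)))) | E=∅ | A=∅ | R=∅]
step 1: [C=0 | E=∅ | A=∅ | R=[let loop]]
step 2: [C=((λx. (x x)) (λx. (x x))) | E={loop↦0} | A=∅ | R=∅]
step 3: [C=(λx. (x x)) | E={loop↦0} | A=∅ | R=[app]]
step 4: [C=(λx. (x x)) | E={loop↦0} | A=[clo(λx. (x x), {loop↦0})] | R=∅]
step 5: [C=(x x) | E={x↦clo(λx. (x x), {loop↦0}), loop↦0} | A=∅ | R=∅]
step 6: [C=x | E={x↦clo(λx. (x x), {loop↦0}), loop↦0} | A=∅ | R=[app]]
step 7: [C=x | E={x↦clo(λx. (x x), {loop↦0}), loop↦0} | A=[clo(λx. (x x), {loop↦0})] | R=∅]
… configuration repeats with period 3 (steps 5–7 recur indefinitely) …

Answer: DIVERGES (no final state within 20 steps)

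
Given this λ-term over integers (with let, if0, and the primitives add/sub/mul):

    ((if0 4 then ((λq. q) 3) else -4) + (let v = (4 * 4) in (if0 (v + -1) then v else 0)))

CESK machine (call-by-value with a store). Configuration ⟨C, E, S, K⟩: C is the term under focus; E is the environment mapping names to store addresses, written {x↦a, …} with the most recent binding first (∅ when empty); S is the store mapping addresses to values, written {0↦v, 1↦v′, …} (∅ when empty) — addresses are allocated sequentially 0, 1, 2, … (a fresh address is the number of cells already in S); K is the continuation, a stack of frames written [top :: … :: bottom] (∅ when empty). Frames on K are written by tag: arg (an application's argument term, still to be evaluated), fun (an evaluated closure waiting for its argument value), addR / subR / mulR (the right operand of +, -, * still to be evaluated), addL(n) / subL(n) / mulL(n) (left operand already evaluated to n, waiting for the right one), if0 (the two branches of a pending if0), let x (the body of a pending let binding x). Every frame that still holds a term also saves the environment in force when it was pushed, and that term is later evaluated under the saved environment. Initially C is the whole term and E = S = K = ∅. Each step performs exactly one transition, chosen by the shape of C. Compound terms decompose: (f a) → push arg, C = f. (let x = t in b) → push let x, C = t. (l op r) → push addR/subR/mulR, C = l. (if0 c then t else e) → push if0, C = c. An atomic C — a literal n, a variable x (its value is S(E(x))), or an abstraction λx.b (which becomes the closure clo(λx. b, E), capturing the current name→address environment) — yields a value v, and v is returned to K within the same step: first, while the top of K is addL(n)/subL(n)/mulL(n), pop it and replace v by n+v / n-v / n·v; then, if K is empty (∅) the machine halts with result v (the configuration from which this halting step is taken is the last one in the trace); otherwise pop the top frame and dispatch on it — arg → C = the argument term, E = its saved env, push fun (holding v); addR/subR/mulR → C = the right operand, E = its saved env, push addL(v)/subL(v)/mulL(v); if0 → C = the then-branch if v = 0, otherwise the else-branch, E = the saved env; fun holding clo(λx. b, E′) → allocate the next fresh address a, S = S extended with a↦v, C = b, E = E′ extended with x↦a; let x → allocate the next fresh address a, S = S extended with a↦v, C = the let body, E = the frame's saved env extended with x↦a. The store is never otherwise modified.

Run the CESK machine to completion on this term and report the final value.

0. [C=((if0 4 then ((λq. q) 3) else -4) + (let v = (4 * 4) in (if0 (v + -1) then v else 0))) | E=∅ | S=∅ | K=∅]
1. [C=(if0 4 then ((λq. q) 3) else -4) | E=∅ | S=∅ | K=[addR]]
2. [C=4 | E=∅ | S=∅ | K=[if0 :: addR]]
3. [C=-4 | E=∅ | S=∅ | K=[addR]]
4. [C=(let v = (4 * 4) in (if0 (v + -1) then v else 0)) | E=∅ | S=∅ | K=[addL(-4)]]
5. [C=(4 * 4) | E=∅ | S=∅ | K=[let v :: addL(-4)]]
6. [C=4 | E=∅ | S=∅ | K=[mulR :: let v :: addL(-4)]]
7. [C=4 | E=∅ | S=∅ | K=[mulL(4) :: let v :: addL(-4)]]
8. [C=(if0 (v + -1) then v else 0) | E={v↦0} | S={0↦16} | K=[addL(-4)]]
9. [C=(v + -1) | E={v↦0} | S={0↦16} | K=[if0 :: addL(-4)]]
10. [C=v | E={v↦0} | S={0↦16} | K=[addR :: if0 :: addL(-4)]]
11. [C=-1 | E={v↦0} | S={0↦16} | K=[addL(16) :: if0 :: addL(-4)]]
12. [C=0 | E={v↦0} | S={0↦16} | K=[addL(-4)]]
→ final value -4

Answer: -4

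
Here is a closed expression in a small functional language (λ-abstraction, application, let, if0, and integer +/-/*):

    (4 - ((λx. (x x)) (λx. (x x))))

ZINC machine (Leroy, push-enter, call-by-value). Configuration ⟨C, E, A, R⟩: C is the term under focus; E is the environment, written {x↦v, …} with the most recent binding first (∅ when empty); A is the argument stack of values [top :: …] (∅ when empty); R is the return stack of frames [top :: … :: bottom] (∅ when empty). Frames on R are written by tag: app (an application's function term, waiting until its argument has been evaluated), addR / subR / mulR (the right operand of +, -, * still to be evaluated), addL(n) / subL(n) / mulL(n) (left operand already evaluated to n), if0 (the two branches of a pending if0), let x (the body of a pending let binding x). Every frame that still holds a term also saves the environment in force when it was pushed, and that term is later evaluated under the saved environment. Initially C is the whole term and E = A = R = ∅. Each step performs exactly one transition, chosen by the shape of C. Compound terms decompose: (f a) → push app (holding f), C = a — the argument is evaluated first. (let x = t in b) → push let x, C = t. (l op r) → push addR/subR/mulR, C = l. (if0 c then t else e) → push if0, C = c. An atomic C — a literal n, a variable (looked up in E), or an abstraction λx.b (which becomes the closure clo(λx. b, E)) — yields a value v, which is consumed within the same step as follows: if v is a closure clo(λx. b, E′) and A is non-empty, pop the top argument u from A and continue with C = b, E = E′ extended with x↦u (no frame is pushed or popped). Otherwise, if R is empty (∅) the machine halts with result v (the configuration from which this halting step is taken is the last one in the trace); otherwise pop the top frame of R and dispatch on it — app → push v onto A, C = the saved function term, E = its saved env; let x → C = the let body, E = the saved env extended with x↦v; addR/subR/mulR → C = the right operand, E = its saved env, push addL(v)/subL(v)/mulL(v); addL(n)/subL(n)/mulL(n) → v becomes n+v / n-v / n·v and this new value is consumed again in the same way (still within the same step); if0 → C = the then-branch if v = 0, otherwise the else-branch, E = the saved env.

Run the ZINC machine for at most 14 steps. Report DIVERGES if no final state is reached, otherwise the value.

t=0: <C=(4 - ((λx. (x x)) (λx. (x x)))), E=∅, A=∅, R=∅>
t=1: <C=4, E=∅, A=∅, R=[subR]>
t=2: <C=((λx. (x x)) (λx. (x x))), E=∅, A=∅, R=[subL(4)]>
t=3: <C=(λx. (x x)), E=∅, A=∅, R=[app :: subL(4)]>
t=4: <C=(λx. (x x)), E=∅, A=[clo(λx. (x x), ∅)], R=[subL(4)]>
t=5: <C=(x x), E={x↦clo(λx. (x x), ∅)}, A=∅, R=[subL(4)]>
t=6: <C=x, E={x↦clo(λx. (x x), ∅)}, A=∅, R=[app :: subL(4)]>
t=7: <C=x, E={x↦clo(λx. (x x), ∅)}, A=[clo(λx. (x x), ∅)], R=[subL(4)]>
… configuration repeats with period 3 (steps 5–7 recur indefinitely) …

Answer: DIVERGES (no final state within 14 steps)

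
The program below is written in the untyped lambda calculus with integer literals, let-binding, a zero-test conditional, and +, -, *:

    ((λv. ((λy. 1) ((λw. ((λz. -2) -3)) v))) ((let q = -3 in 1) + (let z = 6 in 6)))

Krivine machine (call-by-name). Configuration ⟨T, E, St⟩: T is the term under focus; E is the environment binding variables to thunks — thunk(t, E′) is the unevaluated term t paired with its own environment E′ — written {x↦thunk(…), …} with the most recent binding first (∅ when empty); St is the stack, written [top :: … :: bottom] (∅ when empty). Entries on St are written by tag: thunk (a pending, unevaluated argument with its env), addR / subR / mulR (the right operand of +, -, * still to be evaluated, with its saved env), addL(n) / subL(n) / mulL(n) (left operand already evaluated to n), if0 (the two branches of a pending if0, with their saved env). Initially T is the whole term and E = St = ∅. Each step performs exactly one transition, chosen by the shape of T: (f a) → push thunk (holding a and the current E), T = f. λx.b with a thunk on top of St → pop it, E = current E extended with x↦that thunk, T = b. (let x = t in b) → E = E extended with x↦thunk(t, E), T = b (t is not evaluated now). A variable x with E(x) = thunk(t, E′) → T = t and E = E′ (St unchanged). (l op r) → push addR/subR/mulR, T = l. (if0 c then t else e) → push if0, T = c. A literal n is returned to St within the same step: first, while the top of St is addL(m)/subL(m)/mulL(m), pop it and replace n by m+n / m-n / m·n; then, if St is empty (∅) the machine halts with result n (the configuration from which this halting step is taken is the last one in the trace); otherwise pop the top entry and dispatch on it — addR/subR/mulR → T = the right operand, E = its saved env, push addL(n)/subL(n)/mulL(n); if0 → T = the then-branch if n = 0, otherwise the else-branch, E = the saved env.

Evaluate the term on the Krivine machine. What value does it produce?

Answer: 1

Machine steps:
0. [T=((λv. ((λy. 1) ((λw. ((λz. -2) -3)) v))) ((let q = -3 in 1) + (let z = 6 in 6))) | E=∅ | St=∅]
1. [T=(λv. ((λy. 1) ((λw. ((λz. -2) -3)) v))) | E=∅ | St=[thunk]]
2. [T=((λy. 1) ((λw. ((λz. -2) -3)) v)) | E={v↦thunk(((let q = -3 in 1) + (let z = 6 in 6)), ∅)} | St=∅]
3. [T=(λy. 1) | E={v↦thunk(((let q = -3 in 1) + (let z = 6 in 6)), ∅)} | St=[thunk]]
4. [T=1 | E={y↦thunk(((λw. ((λz. -2) -3)) v), {v↦thunk(((let q = -3 in 1) + (let z = 6 in 6)), ∅)}), v↦thunk(((let q = -3 in 1) + (let z = 6 in 6)), ∅)} | St=∅]
→ final value 1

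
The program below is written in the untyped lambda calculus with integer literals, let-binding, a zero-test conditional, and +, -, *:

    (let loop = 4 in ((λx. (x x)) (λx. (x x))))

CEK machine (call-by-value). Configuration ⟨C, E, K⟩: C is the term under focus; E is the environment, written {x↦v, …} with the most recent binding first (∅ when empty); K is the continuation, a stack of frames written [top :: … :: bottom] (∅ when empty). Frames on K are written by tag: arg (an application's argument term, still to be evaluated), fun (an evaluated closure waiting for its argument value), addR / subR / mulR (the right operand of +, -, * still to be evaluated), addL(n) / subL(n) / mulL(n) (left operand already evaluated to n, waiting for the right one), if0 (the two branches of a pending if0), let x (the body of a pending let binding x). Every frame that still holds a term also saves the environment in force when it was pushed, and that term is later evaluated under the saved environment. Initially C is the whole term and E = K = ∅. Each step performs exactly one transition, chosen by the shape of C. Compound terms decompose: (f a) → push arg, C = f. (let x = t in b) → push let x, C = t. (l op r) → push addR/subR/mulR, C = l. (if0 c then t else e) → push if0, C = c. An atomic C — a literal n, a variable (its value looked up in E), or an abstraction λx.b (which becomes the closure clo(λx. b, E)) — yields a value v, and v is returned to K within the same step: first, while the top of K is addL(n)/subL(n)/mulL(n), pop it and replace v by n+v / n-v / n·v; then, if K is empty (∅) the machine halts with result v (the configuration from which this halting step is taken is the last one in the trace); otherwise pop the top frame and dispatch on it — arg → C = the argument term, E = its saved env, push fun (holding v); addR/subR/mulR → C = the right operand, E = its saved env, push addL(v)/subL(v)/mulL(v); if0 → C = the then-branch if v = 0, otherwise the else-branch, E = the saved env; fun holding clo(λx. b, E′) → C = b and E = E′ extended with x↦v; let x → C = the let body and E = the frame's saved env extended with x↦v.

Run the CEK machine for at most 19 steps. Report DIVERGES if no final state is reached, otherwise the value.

Answer: DIVERGES (no final state within 19 steps)

Execution trace:
t=0: ⟨C=(let loop = 4 in ((λx. (x x)) (λx. (x x)))); E=∅; K=∅⟩
t=1: ⟨C=4; E=∅; K=[let loop]⟩
t=2: ⟨C=((λx. (x x)) (λx. (x x))); E={loop↦4}; K=∅⟩
t=3: ⟨C=(λx. (x x)); E={loop↦4}; K=[arg]⟩
t=4: ⟨C=(λx. (x x)); E={loop↦4}; K=[fun]⟩
t=5: ⟨C=(x x); E={x↦clo(λx. (x x), {loop↦4}), loop↦4}; K=∅⟩
t=6: ⟨C=x; E={x↦clo(λx. (x x), {loop↦4}), loop↦4}; K=[arg]⟩
t=7: ⟨C=x; E={x↦clo(λx. (x x), {loop↦4}), loop↦4}; K=[fun]⟩
… configuration repeats with period 3 (steps 5–7 recur indefinitely) …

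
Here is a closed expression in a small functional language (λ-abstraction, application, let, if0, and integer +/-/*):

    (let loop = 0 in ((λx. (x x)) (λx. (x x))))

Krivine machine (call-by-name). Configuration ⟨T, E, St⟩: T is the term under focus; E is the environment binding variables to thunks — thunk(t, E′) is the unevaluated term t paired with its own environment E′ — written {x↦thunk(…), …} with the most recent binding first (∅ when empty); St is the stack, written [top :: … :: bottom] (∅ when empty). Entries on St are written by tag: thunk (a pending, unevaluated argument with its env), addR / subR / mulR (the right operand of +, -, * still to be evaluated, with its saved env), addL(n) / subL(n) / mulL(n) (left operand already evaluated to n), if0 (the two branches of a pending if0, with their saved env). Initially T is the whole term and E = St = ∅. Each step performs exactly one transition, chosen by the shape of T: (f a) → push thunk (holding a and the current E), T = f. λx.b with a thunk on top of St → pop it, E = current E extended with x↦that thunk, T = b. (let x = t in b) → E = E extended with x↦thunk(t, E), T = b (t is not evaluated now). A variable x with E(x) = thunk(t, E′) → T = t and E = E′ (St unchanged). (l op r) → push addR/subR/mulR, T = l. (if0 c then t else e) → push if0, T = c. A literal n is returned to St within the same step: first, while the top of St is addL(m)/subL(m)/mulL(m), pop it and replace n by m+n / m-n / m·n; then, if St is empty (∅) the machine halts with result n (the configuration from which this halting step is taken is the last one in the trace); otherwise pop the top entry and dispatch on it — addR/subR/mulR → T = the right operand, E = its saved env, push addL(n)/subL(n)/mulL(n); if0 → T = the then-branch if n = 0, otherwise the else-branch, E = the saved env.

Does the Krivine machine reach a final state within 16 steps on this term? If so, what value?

[0] ⟨T=(let loop = 0 in ((λx. (x x)) (λx. (x x)))); E=∅; St=∅⟩
[1] ⟨T=((λx. (x x)) (λx. (x x))); E={loop↦thunk(0, ∅)}; St=∅⟩
[2] ⟨T=(λx. (x x)); E={loop↦thunk(0, ∅)}; St=[thunk]⟩
[3] ⟨T=(x x); E={x↦thunk((λx. (x x)), {loop↦thunk(0, ∅)}), loop↦thunk(0, ∅)}; St=∅⟩
[4] ⟨T=x; E={x↦thunk((λx. (x x)), {loop↦thunk(0, ∅)}), loop↦thunk(0, ∅)}; St=[thunk]⟩
[5] ⟨T=(λx. (x x)); E={loop↦thunk(0, ∅)}; St=[thunk]⟩
[6] ⟨T=(x x); E={x↦thunk(x, {x↦thunk((λx. (x x)), {loop↦thunk(0, ∅)}), loop↦thunk(0, ∅)}), loop↦thunk(0, ∅)}; St=∅⟩
[7] ⟨T=x; E={x↦thunk(x, {x↦thunk((λx. (x x)), {loop↦thunk(0, ∅)}), loop↦thunk(0, ∅)}), loop↦thunk(0, ∅)}; St=[thunk]⟩
[8] ⟨T=x; E={x↦thunk((λx. (x x)), {loop↦thunk(0, ∅)}), loop↦thunk(0, ∅)}; St=[thunk]⟩
[9] ⟨T=(λx. (x x)); E={loop↦thunk(0, ∅)}; St=[thunk]⟩
[10] ⟨T=(x x); E={x↦thunk(x, {x↦thunk(x, {x↦thunk((λx. (x x)), {loop↦thunk(0, ∅)}), loop↦thunk(0, ∅)}), loop↦thunk(0, ∅)}), loop↦thunk(0, ∅)}; St=∅⟩
[11] ⟨T=x; E={x↦thunk(x, {x↦thunk(x, {x↦thunk((λx. (x x)), {loop↦thunk(0, ∅)}), loop↦thunk(0, ∅)}), loop↦thunk(0, ∅)}), loop↦thunk(0, ∅)}; St=[thunk]⟩
[12] ⟨T=x; E={x↦thunk(x, {x↦thunk((λx. (x x)), {loop↦thunk(0, ∅)}), loop↦thunk(0, ∅)}), loop↦thunk(0, ∅)}; St=[thunk]⟩
[13] ⟨T=x; E={x↦thunk((λx. (x x)), {loop↦thunk(0, ∅)}), loop↦thunk(0, ∅)}; St=[thunk]⟩
[14] ⟨T=(λx. (x x)); E={loop↦thunk(0, ∅)}; St=[thunk]⟩
[15] ⟨T=(x x); E={x↦thunk(x, {x↦thunk(x, {x↦thunk(x, {x↦thunk((λx. (x x)), {loop↦thunk(0, ∅)}), loop↦thunk(0, ∅)}), loop↦thunk(0, ∅)}), loop↦thunk(0, ∅)}), loop↦thunk(0, ∅)}; St=∅⟩
[16] ⟨T=x; E={x↦thunk(x, {x↦thunk(x, {x↦thunk(x, {x↦thunk((λx. (x x)), {loop↦thunk(0, ∅)}), loop↦thunk(0, ∅)}), loop↦thunk(0, ∅)}), loop↦thunk(0, ∅)}), loop↦thunk(0, ∅)}; St=[thunk]⟩
→ 16 transitions taken and the configuration is still not final: no result within 16 steps

Answer: DIVERGES (no final state within 16 steps)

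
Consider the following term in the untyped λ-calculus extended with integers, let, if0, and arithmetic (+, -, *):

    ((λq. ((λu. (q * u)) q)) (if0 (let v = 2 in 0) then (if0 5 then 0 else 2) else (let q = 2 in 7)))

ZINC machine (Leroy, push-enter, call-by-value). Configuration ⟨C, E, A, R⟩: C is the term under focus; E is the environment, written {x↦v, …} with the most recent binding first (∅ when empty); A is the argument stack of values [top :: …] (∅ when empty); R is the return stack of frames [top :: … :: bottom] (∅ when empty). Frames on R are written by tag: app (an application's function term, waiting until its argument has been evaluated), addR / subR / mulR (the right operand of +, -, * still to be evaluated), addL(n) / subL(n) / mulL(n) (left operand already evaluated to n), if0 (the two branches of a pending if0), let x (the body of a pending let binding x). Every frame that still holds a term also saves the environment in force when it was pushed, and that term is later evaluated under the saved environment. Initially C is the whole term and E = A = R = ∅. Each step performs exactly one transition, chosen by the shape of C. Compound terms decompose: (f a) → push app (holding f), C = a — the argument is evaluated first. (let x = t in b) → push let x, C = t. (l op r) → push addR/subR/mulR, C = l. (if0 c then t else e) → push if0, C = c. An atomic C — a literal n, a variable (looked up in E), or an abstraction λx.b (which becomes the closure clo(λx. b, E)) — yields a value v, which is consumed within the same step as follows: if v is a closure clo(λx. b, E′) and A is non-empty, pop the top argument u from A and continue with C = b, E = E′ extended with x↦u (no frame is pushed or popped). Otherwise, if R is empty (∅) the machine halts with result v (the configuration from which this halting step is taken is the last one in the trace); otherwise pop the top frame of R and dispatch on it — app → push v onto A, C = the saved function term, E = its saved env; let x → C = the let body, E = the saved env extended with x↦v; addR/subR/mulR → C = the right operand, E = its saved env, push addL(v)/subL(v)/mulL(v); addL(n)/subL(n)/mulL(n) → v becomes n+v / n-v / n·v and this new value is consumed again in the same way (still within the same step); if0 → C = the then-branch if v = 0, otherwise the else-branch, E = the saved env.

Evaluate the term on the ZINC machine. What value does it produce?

Answer: 4

Derivation:
t=0: ⟨C=((λq. ((λu. (q * u)) q)) (if0 (let v = 2 in 0) then (if0 5 then 0 else 2) else (let q = 2 in 7))); E=∅; A=∅; R=∅⟩
t=1: ⟨C=(if0 (let v = 2 in 0) then (if0 5 then 0 else 2) else (let q = 2 in 7)); E=∅; A=∅; R=[app]⟩
t=2: ⟨C=(let v = 2 in 0); E=∅; A=∅; R=[if0 :: app]⟩
t=3: ⟨C=2; E=∅; A=∅; R=[let v :: if0 :: app]⟩
t=4: ⟨C=0; E={v↦2}; A=∅; R=[if0 :: app]⟩
t=5: ⟨C=(if0 5 then 0 else 2); E=∅; A=∅; R=[app]⟩
t=6: ⟨C=5; E=∅; A=∅; R=[if0 :: app]⟩
t=7: ⟨C=2; E=∅; A=∅; R=[app]⟩
t=8: ⟨C=(λq. ((λu. (q * u)) q)); E=∅; A=[2]; R=∅⟩
t=9: ⟨C=((λu. (q * u)) q); E={q↦2}; A=∅; R=∅⟩
t=10: ⟨C=q; E={q↦2}; A=∅; R=[app]⟩
t=11: ⟨C=(λu. (q * u)); E={q↦2}; A=[2]; R=∅⟩
t=12: ⟨C=(q * u); E={u↦2, q↦2}; A=∅; R=∅⟩
t=13: ⟨C=q; E={u↦2, q↦2}; A=∅; R=[mulR]⟩
t=14: ⟨C=u; E={u↦2, q↦2}; A=∅; R=[mulL(2)]⟩
→ final value 4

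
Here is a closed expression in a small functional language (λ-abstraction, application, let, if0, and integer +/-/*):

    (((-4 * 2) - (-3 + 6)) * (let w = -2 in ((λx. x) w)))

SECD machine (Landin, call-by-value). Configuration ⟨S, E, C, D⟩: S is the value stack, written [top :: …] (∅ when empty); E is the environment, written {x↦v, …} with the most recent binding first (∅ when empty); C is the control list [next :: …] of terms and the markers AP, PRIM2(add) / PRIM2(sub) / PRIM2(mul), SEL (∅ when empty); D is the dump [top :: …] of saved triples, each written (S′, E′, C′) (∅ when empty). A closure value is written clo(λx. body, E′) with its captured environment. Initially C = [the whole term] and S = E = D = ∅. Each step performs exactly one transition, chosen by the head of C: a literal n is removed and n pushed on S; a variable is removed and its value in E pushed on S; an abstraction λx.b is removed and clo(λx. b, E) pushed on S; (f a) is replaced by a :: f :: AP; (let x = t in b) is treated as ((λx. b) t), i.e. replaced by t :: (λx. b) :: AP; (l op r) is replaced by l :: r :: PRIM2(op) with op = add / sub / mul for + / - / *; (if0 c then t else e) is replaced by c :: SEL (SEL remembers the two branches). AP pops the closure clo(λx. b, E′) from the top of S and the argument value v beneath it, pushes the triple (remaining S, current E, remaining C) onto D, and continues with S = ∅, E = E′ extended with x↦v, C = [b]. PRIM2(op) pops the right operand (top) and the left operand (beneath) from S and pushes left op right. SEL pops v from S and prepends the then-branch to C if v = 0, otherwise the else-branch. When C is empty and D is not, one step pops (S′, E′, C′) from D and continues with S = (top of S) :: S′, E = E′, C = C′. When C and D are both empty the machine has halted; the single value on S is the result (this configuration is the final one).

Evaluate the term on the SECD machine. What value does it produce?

0. <S=∅, E=∅, C=[(((-4 * 2) - (-3 + 6)) * (let w = -2 in ((λx. x) w)))], D=∅>
1. <S=∅, E=∅, C=[((-4 * 2) - (-3 + 6)) :: (let w = -2 in ((λx. x) w)) :: PRIM2(mul)], D=∅>
2. <S=∅, E=∅, C=[(-4 * 2) :: (-3 + 6) :: PRIM2(sub) :: (let w = -2 in ((λx. x) w)) :: PRIM2(mul)], D=∅>
3. <S=∅, E=∅, C=[-4 :: 2 :: PRIM2(mul) :: (-3 + 6) :: PRIM2(sub) :: (let w = -2 in ((λx. x) w)) :: PRIM2(mul)], D=∅>
4. <S=[-4], E=∅, C=[2 :: PRIM2(mul) :: (-3 + 6) :: PRIM2(sub) :: (let w = -2 in ((λx. x) w)) :: PRIM2(mul)], D=∅>
5. <S=[2 :: -4], E=∅, C=[PRIM2(mul) :: (-3 + 6) :: PRIM2(sub) :: (let w = -2 in ((λx. x) w)) :: PRIM2(mul)], D=∅>
6. <S=[-8], E=∅, C=[(-3 + 6) :: PRIM2(sub) :: (let w = -2 in ((λx. x) w)) :: PRIM2(mul)], D=∅>
7. <S=[-8], E=∅, C=[-3 :: 6 :: PRIM2(add) :: PRIM2(sub) :: (let w = -2 in ((λx. x) w)) :: PRIM2(mul)], D=∅>
8. <S=[-3 :: -8], E=∅, C=[6 :: PRIM2(add) :: PRIM2(sub) :: (let w = -2 in ((λx. x) w)) :: PRIM2(mul)], D=∅>
9. <S=[6 :: -3 :: -8], E=∅, C=[PRIM2(add) :: PRIM2(sub) :: (let w = -2 in ((λx. x) w)) :: PRIM2(mul)], D=∅>
10. <S=[3 :: -8], E=∅, C=[PRIM2(sub) :: (let w = -2 in ((λx. x) w)) :: PRIM2(mul)], D=∅>
11. <S=[-11], E=∅, C=[(let w = -2 in ((λx. x) w)) :: PRIM2(mul)], D=∅>
12. <S=[-11], E=∅, C=[-2 :: (λw. ((λx. x) w)) :: AP :: PRIM2(mul)], D=∅>
13. <S=[-2 :: -11], E=∅, C=[(λw. ((λx. x) w)) :: AP :: PRIM2(mul)], D=∅>
14. <S=[clo(λw. ((λx. x) w), ∅) :: -2 :: -11], E=∅, C=[AP :: PRIM2(mul)], D=∅>
15. <S=∅, E={w↦-2}, C=[((λx. x) w)], D=[([-11], ∅, [PRIM2(mul)])]>
16. <S=∅, E={w↦-2}, C=[w :: (λx. x) :: AP], D=[([-11], ∅, [PRIM2(mul)])]>
17. <S=[-2], E={w↦-2}, C=[(λx. x) :: AP], D=[([-11], ∅, [PRIM2(mul)])]>
18. <S=[clo(λx. x, {w↦-2}) :: -2], E={w↦-2}, C=[AP], D=[([-11], ∅, [PRIM2(mul)])]>
19. <S=∅, E={x↦-2, w↦-2}, C=[x], D=[(∅, {w↦-2}, ∅) :: ([-11], ∅, [PRIM2(mul)])]>
20. <S=[-2], E={x↦-2, w↦-2}, C=∅, D=[(∅, {w↦-2}, ∅) :: ([-11], ∅, [PRIM2(mul)])]>
21. <S=[-2], E={w↦-2}, C=∅, D=[([-11], ∅, [PRIM2(mul)])]>
22. <S=[-2 :: -11], E=∅, C=[PRIM2(mul)], D=∅>
23. <S=[22], E=∅, C=∅, D=∅>
→ final value 22

Answer: 22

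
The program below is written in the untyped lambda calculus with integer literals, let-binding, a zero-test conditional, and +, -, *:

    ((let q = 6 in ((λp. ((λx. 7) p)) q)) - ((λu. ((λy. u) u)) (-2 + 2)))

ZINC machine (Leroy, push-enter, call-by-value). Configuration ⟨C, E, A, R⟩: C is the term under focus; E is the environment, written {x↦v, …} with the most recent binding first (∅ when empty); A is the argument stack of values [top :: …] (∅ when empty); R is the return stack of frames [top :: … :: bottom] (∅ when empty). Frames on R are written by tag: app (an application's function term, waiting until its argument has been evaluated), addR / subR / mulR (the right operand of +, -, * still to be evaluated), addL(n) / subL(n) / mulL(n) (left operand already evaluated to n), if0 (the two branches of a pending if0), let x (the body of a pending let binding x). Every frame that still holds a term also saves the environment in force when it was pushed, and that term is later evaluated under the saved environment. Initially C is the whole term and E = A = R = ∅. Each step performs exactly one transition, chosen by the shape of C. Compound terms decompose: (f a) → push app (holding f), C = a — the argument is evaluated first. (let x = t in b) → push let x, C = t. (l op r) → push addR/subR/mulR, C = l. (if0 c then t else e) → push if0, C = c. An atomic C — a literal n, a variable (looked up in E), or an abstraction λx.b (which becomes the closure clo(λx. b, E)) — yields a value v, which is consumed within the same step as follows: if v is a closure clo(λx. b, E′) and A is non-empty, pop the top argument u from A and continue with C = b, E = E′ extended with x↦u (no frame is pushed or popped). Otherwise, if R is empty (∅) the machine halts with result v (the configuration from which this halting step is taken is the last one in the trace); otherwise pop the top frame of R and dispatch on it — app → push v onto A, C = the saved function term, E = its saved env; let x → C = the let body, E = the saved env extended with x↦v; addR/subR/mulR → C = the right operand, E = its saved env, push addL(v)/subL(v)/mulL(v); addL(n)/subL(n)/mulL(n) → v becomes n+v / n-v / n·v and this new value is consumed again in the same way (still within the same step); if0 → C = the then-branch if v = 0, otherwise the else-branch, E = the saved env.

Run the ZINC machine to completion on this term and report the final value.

Answer: 7

Machine steps:
step 0: [C=((let q = 6 in ((λp. ((λx. 7) p)) q)) - ((λu. ((λy. u) u)) (-2 + 2))) | E=∅ | A=∅ | R=∅]
step 1: [C=(let q = 6 in ((λp. ((λx. 7) p)) q)) | E=∅ | A=∅ | R=[subR]]
step 2: [C=6 | E=∅ | A=∅ | R=[let q :: subR]]
step 3: [C=((λp. ((λx. 7) p)) q) | E={q↦6} | A=∅ | R=[subR]]
step 4: [C=q | E={q↦6} | A=∅ | R=[app :: subR]]
step 5: [C=(λp. ((λx. 7) p)) | E={q↦6} | A=[6] | R=[subR]]
step 6: [C=((λx. 7) p) | E={p↦6, q↦6} | A=∅ | R=[subR]]
step 7: [C=p | E={p↦6, q↦6} | A=∅ | R=[app :: subR]]
step 8: [C=(λx. 7) | E={p↦6, q↦6} | A=[6] | R=[subR]]
step 9: [C=7 | E={x↦6, p↦6, q↦6} | A=∅ | R=[subR]]
step 10: [C=((λu. ((λy. u) u)) (-2 + 2)) | E=∅ | A=∅ | R=[subL(7)]]
step 11: [C=(-2 + 2) | E=∅ | A=∅ | R=[app :: subL(7)]]
step 12: [C=-2 | E=∅ | A=∅ | R=[addR :: app :: subL(7)]]
step 13: [C=2 | E=∅ | A=∅ | R=[addL(-2) :: app :: subL(7)]]
step 14: [C=(λu. ((λy. u) u)) | E=∅ | A=[0] | R=[subL(7)]]
step 15: [C=((λy. u) u) | E={u↦0} | A=∅ | R=[subL(7)]]
step 16: [C=u | E={u↦0} | A=∅ | R=[app :: subL(7)]]
step 17: [C=(λy. u) | E={u↦0} | A=[0] | R=[subL(7)]]
step 18: [C=u | E={y↦0, u↦0} | A=∅ | R=[subL(7)]]
→ final value 7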